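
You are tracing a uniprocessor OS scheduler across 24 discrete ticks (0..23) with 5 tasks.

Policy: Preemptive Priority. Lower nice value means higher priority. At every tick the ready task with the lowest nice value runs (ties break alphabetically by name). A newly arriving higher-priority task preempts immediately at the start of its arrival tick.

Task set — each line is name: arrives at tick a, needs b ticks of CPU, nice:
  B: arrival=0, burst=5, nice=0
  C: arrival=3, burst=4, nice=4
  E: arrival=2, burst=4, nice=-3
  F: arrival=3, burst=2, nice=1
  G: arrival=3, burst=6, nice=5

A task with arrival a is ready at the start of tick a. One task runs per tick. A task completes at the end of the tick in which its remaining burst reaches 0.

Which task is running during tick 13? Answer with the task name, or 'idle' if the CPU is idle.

running at tick 13 = C

t=0: ready={B} → run B
t=1: ready={B} → run B
t=2: ready={B,E} → run E
t=3: ready={B,C,E,F,G} → run E
t=4: ready={B,C,E,F,G} → run E
t=5: ready={B,C,E,F,G} → run E
t=6: ready={B,C,F,G} → run B
t=7: ready={B,C,F,G} → run B
t=8: ready={B,C,F,G} → run B
t=9: ready={C,F,G} → run F
t=10: ready={C,F,G} → run F
t=11: ready={C,G} → run C
t=12: ready={C,G} → run C
t=13: ready={C,G} → run C
t=14: ready={C,G} → run C
t=15: ready={G} → run G
t=16: ready={G} → run G
t=17: ready={G} → run G
t=18: ready={G} → run G
t=19: ready={G} → run G
t=20: ready={G} → run G
t=21: (idle)
t=22: (idle)
t=23: (idle)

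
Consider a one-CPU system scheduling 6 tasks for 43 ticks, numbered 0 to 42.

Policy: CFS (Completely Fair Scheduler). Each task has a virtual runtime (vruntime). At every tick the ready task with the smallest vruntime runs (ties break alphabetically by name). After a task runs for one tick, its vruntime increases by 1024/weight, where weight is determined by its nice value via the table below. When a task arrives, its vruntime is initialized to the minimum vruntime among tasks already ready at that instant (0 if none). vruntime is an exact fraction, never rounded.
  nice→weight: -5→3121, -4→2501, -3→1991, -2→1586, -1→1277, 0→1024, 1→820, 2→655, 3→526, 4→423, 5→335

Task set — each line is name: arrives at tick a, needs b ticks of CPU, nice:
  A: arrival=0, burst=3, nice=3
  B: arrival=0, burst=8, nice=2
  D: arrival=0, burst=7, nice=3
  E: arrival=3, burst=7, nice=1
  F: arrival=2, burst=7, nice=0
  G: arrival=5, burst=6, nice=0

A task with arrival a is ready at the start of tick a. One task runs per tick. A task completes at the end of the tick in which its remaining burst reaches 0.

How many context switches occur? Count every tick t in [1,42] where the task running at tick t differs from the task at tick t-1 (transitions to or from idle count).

context switches = 36

t=0: vr[A=0 B=0 D=0] → run A
t=1: vr[A=512/263 B=0 D=0] → run B
t=2: vr[A=512/263 B=1024/655 D=0 F=0] → run D
t=3: vr[A=512/263 B=1024/655 D=512/263 E=0 F=0] → run E
t=4: vr[A=512/263 B=1024/655 D=512/263 E=256/205 F=0] → run F
t=5: vr[A=512/263 B=1024/655 D=512/263 E=256/205 F=1 G=1] → run F
t=6: vr[A=512/263 B=1024/655 D=512/263 E=256/205 F=2 G=1] → run G
t=7: vr[A=512/263 B=1024/655 D=512/263 E=256/205 F=2 G=2] → run E
t=8: vr[A=512/263 B=1024/655 D=512/263 E=512/205 F=2 G=2] → run B
t=9: vr[A=512/263 B=2048/655 D=512/263 E=512/205 F=2 G=2] → run A
t=10: vr[A=1024/263 B=2048/655 D=512/263 E=512/205 F=2 G=2] → run D
t=11: vr[A=1024/263 B=2048/655 D=1024/263 E=512/205 F=2 G=2] → run F
t=12: vr[A=1024/263 B=2048/655 D=1024/263 E=512/205 F=3 G=2] → run G
t=13: vr[A=1024/263 B=2048/655 D=1024/263 E=512/205 F=3 G=3] → run E
t=14: vr[A=1024/263 B=2048/655 D=1024/263 E=768/205 F=3 G=3] → run F
t=15: vr[A=1024/263 B=2048/655 D=1024/263 E=768/205 F=4 G=3] → run G
t=16: vr[A=1024/263 B=2048/655 D=1024/263 E=768/205 F=4 G=4] → run B
t=17: vr[A=1024/263 B=3072/655 D=1024/263 E=768/205 F=4 G=4] → run E
t=18: vr[A=1024/263 B=3072/655 D=1024/263 E=1024/205 F=4 G=4] → run A
t=19: vr[B=3072/655 D=1024/263 E=1024/205 F=4 G=4] → run D
t=20: vr[B=3072/655 D=1536/263 E=1024/205 F=4 G=4] → run F
t=21: vr[B=3072/655 D=1536/263 E=1024/205 F=5 G=4] → run G
t=22: vr[B=3072/655 D=1536/263 E=1024/205 F=5 G=5] → run B
t=23: vr[B=4096/655 D=1536/263 E=1024/205 F=5 G=5] → run E
t=24: vr[B=4096/655 D=1536/263 E=256/41 F=5 G=5] → run F
t=25: vr[B=4096/655 D=1536/263 E=256/41 F=6 G=5] → run G
t=26: vr[B=4096/655 D=1536/263 E=256/41 F=6 G=6] → run D
t=27: vr[B=4096/655 D=2048/263 E=256/41 F=6 G=6] → run F
t=28: vr[B=4096/655 D=2048/263 E=256/41 G=6] → run G
t=29: vr[B=4096/655 D=2048/263 E=256/41] → run E
t=30: vr[B=4096/655 D=2048/263 E=1536/205] → run B
t=31: vr[B=1024/131 D=2048/263 E=1536/205] → run E
t=32: vr[B=1024/131 D=2048/263] → run D
t=33: vr[B=1024/131 D=2560/263] → run B
t=34: vr[B=6144/655 D=2560/263] → run B
t=35: vr[B=7168/655 D=2560/263] → run D
t=36: vr[B=7168/655 D=3072/263] → run B
t=37: vr[D=3072/263] → run D
t=38: (idle)
t=39: (idle)
t=40: (idle)
t=41: (idle)
t=42: (idle)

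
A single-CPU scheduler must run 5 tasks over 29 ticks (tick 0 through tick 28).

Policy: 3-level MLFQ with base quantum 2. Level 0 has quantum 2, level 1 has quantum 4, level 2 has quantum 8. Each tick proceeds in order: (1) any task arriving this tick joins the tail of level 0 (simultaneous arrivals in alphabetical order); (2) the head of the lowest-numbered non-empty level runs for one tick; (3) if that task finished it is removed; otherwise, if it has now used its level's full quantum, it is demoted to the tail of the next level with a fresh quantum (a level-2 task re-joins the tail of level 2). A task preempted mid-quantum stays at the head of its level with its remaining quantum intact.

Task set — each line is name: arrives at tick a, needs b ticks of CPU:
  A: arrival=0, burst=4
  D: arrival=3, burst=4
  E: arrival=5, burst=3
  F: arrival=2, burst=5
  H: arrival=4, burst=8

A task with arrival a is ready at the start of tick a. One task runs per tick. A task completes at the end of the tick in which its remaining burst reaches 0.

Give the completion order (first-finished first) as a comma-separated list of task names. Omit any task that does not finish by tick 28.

t=0: L0/L1/L2 = A/-/- → run A
t=1: L0/L1/L2 = A/-/- → run A
t=2: L0/L1/L2 = F/A/- → run F
t=3: L0/L1/L2 = FD/A/- → run F
t=4: L0/L1/L2 = DH/AF/- → run D
t=5: L0/L1/L2 = DHE/AF/- → run D
t=6: L0/L1/L2 = HE/AFD/- → run H
t=7: L0/L1/L2 = HE/AFD/- → run H
t=8: L0/L1/L2 = E/AFDH/- → run E
t=9: L0/L1/L2 = E/AFDH/- → run E
t=10: L0/L1/L2 = -/AFDHE/- → run A
t=11: L0/L1/L2 = -/AFDHE/- → run A
t=12: L0/L1/L2 = -/FDHE/- → run F
t=13: L0/L1/L2 = -/FDHE/- → run F
t=14: L0/L1/L2 = -/FDHE/- → run F
t=15: L0/L1/L2 = -/DHE/- → run D
t=16: L0/L1/L2 = -/DHE/- → run D
t=17: L0/L1/L2 = -/HE/- → run H
t=18: L0/L1/L2 = -/HE/- → run H
t=19: L0/L1/L2 = -/HE/- → run H
t=20: L0/L1/L2 = -/HE/- → run H
t=21: L0/L1/L2 = -/E/H → run E
t=22: L0/L1/L2 = -/-/H → run H
t=23: L0/L1/L2 = -/-/H → run H
t=24: (idle)
t=25: (idle)
t=26: (idle)
t=27: (idle)
t=28: (idle)

completion order = A, F, D, E, H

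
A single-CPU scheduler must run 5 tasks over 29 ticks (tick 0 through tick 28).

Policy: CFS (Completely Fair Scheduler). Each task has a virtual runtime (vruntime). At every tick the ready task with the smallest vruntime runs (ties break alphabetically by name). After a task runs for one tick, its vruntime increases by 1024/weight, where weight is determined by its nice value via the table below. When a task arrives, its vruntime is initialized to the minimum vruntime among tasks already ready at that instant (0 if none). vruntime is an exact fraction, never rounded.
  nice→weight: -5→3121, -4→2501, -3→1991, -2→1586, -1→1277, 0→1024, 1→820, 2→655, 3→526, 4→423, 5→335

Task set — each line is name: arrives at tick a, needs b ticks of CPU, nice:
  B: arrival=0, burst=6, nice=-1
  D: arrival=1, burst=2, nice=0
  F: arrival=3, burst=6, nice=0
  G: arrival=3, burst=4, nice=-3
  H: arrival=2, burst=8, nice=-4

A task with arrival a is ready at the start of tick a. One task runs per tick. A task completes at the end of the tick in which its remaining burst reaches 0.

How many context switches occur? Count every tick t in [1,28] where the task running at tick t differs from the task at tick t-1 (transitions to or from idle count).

t=0: vr[B=0] → run B
t=1: vr[B=1024/1277 D=1024/1277] → run B
t=2: vr[B=2048/1277 D=1024/1277 H=1024/1277] → run D
t=3: vr[B=2048/1277 D=2301/1277 F=1024/1277 G=1024/1277 H=1024/1277] → run F
t=4: vr[B=2048/1277 D=2301/1277 F=2301/1277 G=1024/1277 H=1024/1277] → run G
t=5: vr[B=2048/1277 D=2301/1277 F=2301/1277 G=3346432/2542507 H=1024/1277] → run H
t=6: vr[B=2048/1277 D=2301/1277 F=2301/1277 G=3346432/2542507 H=3868672/3193777] → run H
t=7: vr[B=2048/1277 D=2301/1277 F=2301/1277 G=3346432/2542507 H=5176320/3193777] → run G
t=8: vr[B=2048/1277 D=2301/1277 F=2301/1277 G=4654080/2542507 H=5176320/3193777] → run B
t=9: vr[B=3072/1277 D=2301/1277 F=2301/1277 G=4654080/2542507 H=5176320/3193777] → run H
t=10: vr[B=3072/1277 D=2301/1277 F=2301/1277 G=4654080/2542507 H=6483968/3193777] → run D
t=11: vr[B=3072/1277 F=2301/1277 G=4654080/2542507 H=6483968/3193777] → run F
t=12: vr[B=3072/1277 F=3578/1277 G=4654080/2542507 H=6483968/3193777] → run G
t=13: vr[B=3072/1277 F=3578/1277 G=5961728/2542507 H=6483968/3193777] → run H
t=14: vr[B=3072/1277 F=3578/1277 G=5961728/2542507 H=7791616/3193777] → run G
t=15: vr[B=3072/1277 F=3578/1277 H=7791616/3193777] → run B
t=16: vr[B=4096/1277 F=3578/1277 H=7791616/3193777] → run H
t=17: vr[B=4096/1277 F=3578/1277 H=9099264/3193777] → run F
t=18: vr[B=4096/1277 F=4855/1277 H=9099264/3193777] → run H
t=19: vr[B=4096/1277 F=4855/1277 H=10406912/3193777] → run B
t=20: vr[B=5120/1277 F=4855/1277 H=10406912/3193777] → run H
t=21: vr[B=5120/1277 F=4855/1277 H=11714560/3193777] → run H
t=22: vr[B=5120/1277 F=4855/1277] → run F
t=23: vr[B=5120/1277 F=6132/1277] → run B
t=24: vr[F=6132/1277] → run F
t=25: vr[F=7409/1277] → run F
t=26: (idle)
t=27: (idle)
t=28: (idle)

context switches = 22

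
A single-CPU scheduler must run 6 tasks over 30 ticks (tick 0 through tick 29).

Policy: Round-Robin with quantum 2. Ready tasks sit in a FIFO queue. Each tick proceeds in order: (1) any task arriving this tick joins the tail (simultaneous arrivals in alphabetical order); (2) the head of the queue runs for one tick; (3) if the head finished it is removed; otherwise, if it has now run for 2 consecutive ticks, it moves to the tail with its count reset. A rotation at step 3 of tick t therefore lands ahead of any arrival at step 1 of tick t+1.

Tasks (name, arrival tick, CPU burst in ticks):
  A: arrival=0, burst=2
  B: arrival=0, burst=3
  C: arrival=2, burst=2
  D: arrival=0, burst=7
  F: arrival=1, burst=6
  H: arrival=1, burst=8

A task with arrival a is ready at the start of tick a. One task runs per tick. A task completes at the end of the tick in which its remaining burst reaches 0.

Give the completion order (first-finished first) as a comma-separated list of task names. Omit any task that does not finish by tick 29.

completion order = A, C, B, F, D, H

t=0: queue=[A,B,D] q_used=0 → run A
t=1: queue=[A,B,D,F,H] q_used=1 → run A
t=2: queue=[B,D,F,H,C] q_used=0 → run B
t=3: queue=[B,D,F,H,C] q_used=1 → run B
t=4: queue=[D,F,H,C,B] q_used=0 → run D
t=5: queue=[D,F,H,C,B] q_used=1 → run D
t=6: queue=[F,H,C,B,D] q_used=0 → run F
t=7: queue=[F,H,C,B,D] q_used=1 → run F
t=8: queue=[H,C,B,D,F] q_used=0 → run H
t=9: queue=[H,C,B,D,F] q_used=1 → run H
t=10: queue=[C,B,D,F,H] q_used=0 → run C
t=11: queue=[C,B,D,F,H] q_used=1 → run C
t=12: queue=[B,D,F,H] q_used=0 → run B
t=13: queue=[D,F,H] q_used=0 → run D
t=14: queue=[D,F,H] q_used=1 → run D
t=15: queue=[F,H,D] q_used=0 → run F
t=16: queue=[F,H,D] q_used=1 → run F
t=17: queue=[H,D,F] q_used=0 → run H
t=18: queue=[H,D,F] q_used=1 → run H
t=19: queue=[D,F,H] q_used=0 → run D
t=20: queue=[D,F,H] q_used=1 → run D
t=21: queue=[F,H,D] q_used=0 → run F
t=22: queue=[F,H,D] q_used=1 → run F
t=23: queue=[H,D] q_used=0 → run H
t=24: queue=[H,D] q_used=1 → run H
t=25: queue=[D,H] q_used=0 → run D
t=26: queue=[H] q_used=0 → run H
t=27: queue=[H] q_used=1 → run H
t=28: (idle)
t=29: (idle)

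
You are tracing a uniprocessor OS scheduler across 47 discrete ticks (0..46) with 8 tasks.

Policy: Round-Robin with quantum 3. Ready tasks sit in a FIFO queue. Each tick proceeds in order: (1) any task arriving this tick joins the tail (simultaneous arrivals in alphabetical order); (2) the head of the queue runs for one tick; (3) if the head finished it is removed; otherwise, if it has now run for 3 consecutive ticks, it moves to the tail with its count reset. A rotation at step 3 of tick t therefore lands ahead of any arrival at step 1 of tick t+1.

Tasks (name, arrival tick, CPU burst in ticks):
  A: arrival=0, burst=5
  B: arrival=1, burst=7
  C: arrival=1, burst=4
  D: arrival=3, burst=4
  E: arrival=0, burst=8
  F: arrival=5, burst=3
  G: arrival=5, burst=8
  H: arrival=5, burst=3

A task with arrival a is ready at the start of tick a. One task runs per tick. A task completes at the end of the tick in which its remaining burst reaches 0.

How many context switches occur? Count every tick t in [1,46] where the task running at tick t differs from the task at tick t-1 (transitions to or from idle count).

t=0: queue=[A,E] q_used=0 → run A
t=1: queue=[A,E,B,C] q_used=1 → run A
t=2: queue=[A,E,B,C] q_used=2 → run A
t=3: queue=[E,B,C,A,D] q_used=0 → run E
t=4: queue=[E,B,C,A,D] q_used=1 → run E
t=5: queue=[E,B,C,A,D,F,G,H] q_used=2 → run E
t=6: queue=[B,C,A,D,F,G,H,E] q_used=0 → run B
t=7: queue=[B,C,A,D,F,G,H,E] q_used=1 → run B
t=8: queue=[B,C,A,D,F,G,H,E] q_used=2 → run B
t=9: queue=[C,A,D,F,G,H,E,B] q_used=0 → run C
t=10: queue=[C,A,D,F,G,H,E,B] q_used=1 → run C
t=11: queue=[C,A,D,F,G,H,E,B] q_used=2 → run C
t=12: queue=[A,D,F,G,H,E,B,C] q_used=0 → run A
t=13: queue=[A,D,F,G,H,E,B,C] q_used=1 → run A
t=14: queue=[D,F,G,H,E,B,C] q_used=0 → run D
t=15: queue=[D,F,G,H,E,B,C] q_used=1 → run D
t=16: queue=[D,F,G,H,E,B,C] q_used=2 → run D
t=17: queue=[F,G,H,E,B,C,D] q_used=0 → run F
t=18: queue=[F,G,H,E,B,C,D] q_used=1 → run F
t=19: queue=[F,G,H,E,B,C,D] q_used=2 → run F
t=20: queue=[G,H,E,B,C,D] q_used=0 → run G
t=21: queue=[G,H,E,B,C,D] q_used=1 → run G
t=22: queue=[G,H,E,B,C,D] q_used=2 → run G
t=23: queue=[H,E,B,C,D,G] q_used=0 → run H
t=24: queue=[H,E,B,C,D,G] q_used=1 → run H
t=25: queue=[H,E,B,C,D,G] q_used=2 → run H
t=26: queue=[E,B,C,D,G] q_used=0 → run E
t=27: queue=[E,B,C,D,G] q_used=1 → run E
t=28: queue=[E,B,C,D,G] q_used=2 → run E
t=29: queue=[B,C,D,G,E] q_used=0 → run B
t=30: queue=[B,C,D,G,E] q_used=1 → run B
t=31: queue=[B,C,D,G,E] q_used=2 → run B
t=32: queue=[C,D,G,E,B] q_used=0 → run C
t=33: queue=[D,G,E,B] q_used=0 → run D
t=34: queue=[G,E,B] q_used=0 → run G
t=35: queue=[G,E,B] q_used=1 → run G
t=36: queue=[G,E,B] q_used=2 → run G
t=37: queue=[E,B,G] q_used=0 → run E
t=38: queue=[E,B,G] q_used=1 → run E
t=39: queue=[B,G] q_used=0 → run B
t=40: queue=[G] q_used=0 → run G
t=41: queue=[G] q_used=1 → run G
t=42: (idle)
t=43: (idle)
t=44: (idle)
t=45: (idle)
t=46: (idle)

context switches = 17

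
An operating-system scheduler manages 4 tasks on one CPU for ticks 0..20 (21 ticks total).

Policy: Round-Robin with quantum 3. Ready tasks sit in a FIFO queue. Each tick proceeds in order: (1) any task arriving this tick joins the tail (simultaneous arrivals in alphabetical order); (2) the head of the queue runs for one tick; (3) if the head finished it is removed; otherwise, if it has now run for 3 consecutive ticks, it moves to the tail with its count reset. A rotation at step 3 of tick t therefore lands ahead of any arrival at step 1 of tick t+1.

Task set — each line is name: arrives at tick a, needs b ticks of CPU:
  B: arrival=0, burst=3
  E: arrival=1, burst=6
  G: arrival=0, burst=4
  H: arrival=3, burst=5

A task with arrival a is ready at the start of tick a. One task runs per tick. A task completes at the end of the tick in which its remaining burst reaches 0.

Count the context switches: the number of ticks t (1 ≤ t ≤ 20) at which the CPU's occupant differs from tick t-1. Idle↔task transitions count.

context switches = 7

t=0: queue=[B,G] q_used=0 → run B
t=1: queue=[B,G,E] q_used=1 → run B
t=2: queue=[B,G,E] q_used=2 → run B
t=3: queue=[G,E,H] q_used=0 → run G
t=4: queue=[G,E,H] q_used=1 → run G
t=5: queue=[G,E,H] q_used=2 → run G
t=6: queue=[E,H,G] q_used=0 → run E
t=7: queue=[E,H,G] q_used=1 → run E
t=8: queue=[E,H,G] q_used=2 → run E
t=9: queue=[H,G,E] q_used=0 → run H
t=10: queue=[H,G,E] q_used=1 → run H
t=11: queue=[H,G,E] q_used=2 → run H
t=12: queue=[G,E,H] q_used=0 → run G
t=13: queue=[E,H] q_used=0 → run E
t=14: queue=[E,H] q_used=1 → run E
t=15: queue=[E,H] q_used=2 → run E
t=16: queue=[H] q_used=0 → run H
t=17: queue=[H] q_used=1 → run H
t=18: (idle)
t=19: (idle)
t=20: (idle)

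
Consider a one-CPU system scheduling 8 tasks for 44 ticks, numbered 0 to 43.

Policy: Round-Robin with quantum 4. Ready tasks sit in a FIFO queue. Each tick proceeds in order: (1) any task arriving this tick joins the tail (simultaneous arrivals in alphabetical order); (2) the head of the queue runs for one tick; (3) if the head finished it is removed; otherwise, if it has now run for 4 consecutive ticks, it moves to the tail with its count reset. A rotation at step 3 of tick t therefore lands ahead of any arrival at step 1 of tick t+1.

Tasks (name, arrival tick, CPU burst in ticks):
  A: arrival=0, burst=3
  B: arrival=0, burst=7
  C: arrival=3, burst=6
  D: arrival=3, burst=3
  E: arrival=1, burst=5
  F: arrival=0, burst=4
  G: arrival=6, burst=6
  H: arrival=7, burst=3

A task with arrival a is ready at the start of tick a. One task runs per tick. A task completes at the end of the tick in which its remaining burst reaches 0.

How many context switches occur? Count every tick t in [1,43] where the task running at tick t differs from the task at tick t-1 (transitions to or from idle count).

t=0: queue=[A,B,F] q_used=0 → run A
t=1: queue=[A,B,F,E] q_used=1 → run A
t=2: queue=[A,B,F,E] q_used=2 → run A
t=3: queue=[B,F,E,C,D] q_used=0 → run B
t=4: queue=[B,F,E,C,D] q_used=1 → run B
t=5: queue=[B,F,E,C,D] q_used=2 → run B
t=6: queue=[B,F,E,C,D,G] q_used=3 → run B
t=7: queue=[F,E,C,D,G,B,H] q_used=0 → run F
t=8: queue=[F,E,C,D,G,B,H] q_used=1 → run F
t=9: queue=[F,E,C,D,G,B,H] q_used=2 → run F
t=10: queue=[F,E,C,D,G,B,H] q_used=3 → run F
t=11: queue=[E,C,D,G,B,H] q_used=0 → run E
t=12: queue=[E,C,D,G,B,H] q_used=1 → run E
t=13: queue=[E,C,D,G,B,H] q_used=2 → run E
t=14: queue=[E,C,D,G,B,H] q_used=3 → run E
t=15: queue=[C,D,G,B,H,E] q_used=0 → run C
t=16: queue=[C,D,G,B,H,E] q_used=1 → run C
t=17: queue=[C,D,G,B,H,E] q_used=2 → run C
t=18: queue=[C,D,G,B,H,E] q_used=3 → run C
t=19: queue=[D,G,B,H,E,C] q_used=0 → run D
t=20: queue=[D,G,B,H,E,C] q_used=1 → run D
t=21: queue=[D,G,B,H,E,C] q_used=2 → run D
t=22: queue=[G,B,H,E,C] q_used=0 → run G
t=23: queue=[G,B,H,E,C] q_used=1 → run G
t=24: queue=[G,B,H,E,C] q_used=2 → run G
t=25: queue=[G,B,H,E,C] q_used=3 → run G
t=26: queue=[B,H,E,C,G] q_used=0 → run B
t=27: queue=[B,H,E,C,G] q_used=1 → run B
t=28: queue=[B,H,E,C,G] q_used=2 → run B
t=29: queue=[H,E,C,G] q_used=0 → run H
t=30: queue=[H,E,C,G] q_used=1 → run H
t=31: queue=[H,E,C,G] q_used=2 → run H
t=32: queue=[E,C,G] q_used=0 → run E
t=33: queue=[C,G] q_used=0 → run C
t=34: queue=[C,G] q_used=1 → run C
t=35: queue=[G] q_used=0 → run G
t=36: queue=[G] q_used=1 → run G
t=37: (idle)
t=38: (idle)
t=39: (idle)
t=40: (idle)
t=41: (idle)
t=42: (idle)
t=43: (idle)

context switches = 12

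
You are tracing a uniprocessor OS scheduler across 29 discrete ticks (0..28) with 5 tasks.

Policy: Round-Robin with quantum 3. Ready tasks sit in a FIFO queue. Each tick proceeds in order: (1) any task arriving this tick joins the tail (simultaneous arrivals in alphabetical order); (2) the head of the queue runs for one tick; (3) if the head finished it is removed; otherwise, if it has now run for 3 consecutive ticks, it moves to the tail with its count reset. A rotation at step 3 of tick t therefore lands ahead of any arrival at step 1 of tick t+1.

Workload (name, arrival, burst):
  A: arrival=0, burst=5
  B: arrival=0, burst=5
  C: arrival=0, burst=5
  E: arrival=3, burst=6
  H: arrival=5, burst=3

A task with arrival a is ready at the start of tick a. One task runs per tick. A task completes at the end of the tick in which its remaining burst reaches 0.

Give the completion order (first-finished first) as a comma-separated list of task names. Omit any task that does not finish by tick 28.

completion order = A, H, B, C, E

t=0: queue=[A,B,C] q_used=0 → run A
t=1: queue=[A,B,C] q_used=1 → run A
t=2: queue=[A,B,C] q_used=2 → run A
t=3: queue=[B,C,A,E] q_used=0 → run B
t=4: queue=[B,C,A,E] q_used=1 → run B
t=5: queue=[B,C,A,E,H] q_used=2 → run B
t=6: queue=[C,A,E,H,B] q_used=0 → run C
t=7: queue=[C,A,E,H,B] q_used=1 → run C
t=8: queue=[C,A,E,H,B] q_used=2 → run C
t=9: queue=[A,E,H,B,C] q_used=0 → run A
t=10: queue=[A,E,H,B,C] q_used=1 → run A
t=11: queue=[E,H,B,C] q_used=0 → run E
t=12: queue=[E,H,B,C] q_used=1 → run E
t=13: queue=[E,H,B,C] q_used=2 → run E
t=14: queue=[H,B,C,E] q_used=0 → run H
t=15: queue=[H,B,C,E] q_used=1 → run H
t=16: queue=[H,B,C,E] q_used=2 → run H
t=17: queue=[B,C,E] q_used=0 → run B
t=18: queue=[B,C,E] q_used=1 → run B
t=19: queue=[C,E] q_used=0 → run C
t=20: queue=[C,E] q_used=1 → run C
t=21: queue=[E] q_used=0 → run E
t=22: queue=[E] q_used=1 → run E
t=23: queue=[E] q_used=2 → run E
t=24: (idle)
t=25: (idle)
t=26: (idle)
t=27: (idle)
t=28: (idle)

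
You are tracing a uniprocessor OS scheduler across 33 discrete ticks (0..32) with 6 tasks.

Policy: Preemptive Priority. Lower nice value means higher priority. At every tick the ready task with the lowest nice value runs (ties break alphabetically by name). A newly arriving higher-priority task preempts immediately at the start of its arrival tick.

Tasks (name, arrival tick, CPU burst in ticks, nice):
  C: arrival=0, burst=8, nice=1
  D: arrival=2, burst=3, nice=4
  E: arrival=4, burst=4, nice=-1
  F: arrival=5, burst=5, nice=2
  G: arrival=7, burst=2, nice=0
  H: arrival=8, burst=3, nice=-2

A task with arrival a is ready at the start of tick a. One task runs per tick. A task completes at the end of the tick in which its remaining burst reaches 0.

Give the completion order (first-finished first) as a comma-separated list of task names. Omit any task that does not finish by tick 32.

t=0: ready={C} → run C
t=1: ready={C} → run C
t=2: ready={C,D} → run C
t=3: ready={C,D} → run C
t=4: ready={C,D,E} → run E
t=5: ready={C,D,E,F} → run E
t=6: ready={C,D,E,F} → run E
t=7: ready={C,D,E,F,G} → run E
t=8: ready={C,D,F,G,H} → run H
t=9: ready={C,D,F,G,H} → run H
t=10: ready={C,D,F,G,H} → run H
t=11: ready={C,D,F,G} → run G
t=12: ready={C,D,F,G} → run G
t=13: ready={C,D,F} → run C
t=14: ready={C,D,F} → run C
t=15: ready={C,D,F} → run C
t=16: ready={C,D,F} → run C
t=17: ready={D,F} → run F
t=18: ready={D,F} → run F
t=19: ready={D,F} → run F
t=20: ready={D,F} → run F
t=21: ready={D,F} → run F
t=22: ready={D} → run D
t=23: ready={D} → run D
t=24: ready={D} → run D
t=25: (idle)
t=26: (idle)
t=27: (idle)
t=28: (idle)
t=29: (idle)
t=30: (idle)
t=31: (idle)
t=32: (idle)

completion order = E, H, G, C, F, D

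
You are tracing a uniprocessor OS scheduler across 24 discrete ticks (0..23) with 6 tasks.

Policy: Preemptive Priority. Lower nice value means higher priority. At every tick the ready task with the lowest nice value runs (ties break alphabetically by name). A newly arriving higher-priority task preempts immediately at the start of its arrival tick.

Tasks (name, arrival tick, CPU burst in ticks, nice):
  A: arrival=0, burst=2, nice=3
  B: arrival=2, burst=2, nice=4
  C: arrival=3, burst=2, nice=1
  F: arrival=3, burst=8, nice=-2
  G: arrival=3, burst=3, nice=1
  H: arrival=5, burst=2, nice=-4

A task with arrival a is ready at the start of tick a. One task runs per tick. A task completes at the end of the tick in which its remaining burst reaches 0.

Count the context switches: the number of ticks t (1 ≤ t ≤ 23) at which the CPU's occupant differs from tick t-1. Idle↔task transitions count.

context switches = 8

t=0: ready={A} → run A
t=1: ready={A} → run A
t=2: ready={B} → run B
t=3: ready={B,C,F,G} → run F
t=4: ready={B,C,F,G} → run F
t=5: ready={B,C,F,G,H} → run H
t=6: ready={B,C,F,G,H} → run H
t=7: ready={B,C,F,G} → run F
t=8: ready={B,C,F,G} → run F
t=9: ready={B,C,F,G} → run F
t=10: ready={B,C,F,G} → run F
t=11: ready={B,C,F,G} → run F
t=12: ready={B,C,F,G} → run F
t=13: ready={B,C,G} → run C
t=14: ready={B,C,G} → run C
t=15: ready={B,G} → run G
t=16: ready={B,G} → run G
t=17: ready={B,G} → run G
t=18: ready={B} → run B
t=19: (idle)
t=20: (idle)
t=21: (idle)
t=22: (idle)
t=23: (idle)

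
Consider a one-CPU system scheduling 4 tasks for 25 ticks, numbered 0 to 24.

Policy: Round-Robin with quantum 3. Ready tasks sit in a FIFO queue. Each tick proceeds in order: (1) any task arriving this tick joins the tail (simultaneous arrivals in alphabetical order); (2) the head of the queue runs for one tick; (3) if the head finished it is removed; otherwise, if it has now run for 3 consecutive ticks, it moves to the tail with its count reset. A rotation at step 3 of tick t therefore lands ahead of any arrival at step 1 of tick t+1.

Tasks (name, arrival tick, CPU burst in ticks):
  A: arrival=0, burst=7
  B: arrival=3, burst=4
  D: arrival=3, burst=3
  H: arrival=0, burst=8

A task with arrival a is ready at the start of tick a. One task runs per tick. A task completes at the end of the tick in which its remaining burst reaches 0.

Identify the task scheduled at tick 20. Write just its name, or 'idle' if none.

running at tick 20 = H

t=0: queue=[A,H] q_used=0 → run A
t=1: queue=[A,H] q_used=1 → run A
t=2: queue=[A,H] q_used=2 → run A
t=3: queue=[H,A,B,D] q_used=0 → run H
t=4: queue=[H,A,B,D] q_used=1 → run H
t=5: queue=[H,A,B,D] q_used=2 → run H
t=6: queue=[A,B,D,H] q_used=0 → run A
t=7: queue=[A,B,D,H] q_used=1 → run A
t=8: queue=[A,B,D,H] q_used=2 → run A
t=9: queue=[B,D,H,A] q_used=0 → run B
t=10: queue=[B,D,H,A] q_used=1 → run B
t=11: queue=[B,D,H,A] q_used=2 → run B
t=12: queue=[D,H,A,B] q_used=0 → run D
t=13: queue=[D,H,A,B] q_used=1 → run D
t=14: queue=[D,H,A,B] q_used=2 → run D
t=15: queue=[H,A,B] q_used=0 → run H
t=16: queue=[H,A,B] q_used=1 → run H
t=17: queue=[H,A,B] q_used=2 → run H
t=18: queue=[A,B,H] q_used=0 → run A
t=19: queue=[B,H] q_used=0 → run B
t=20: queue=[H] q_used=0 → run H
t=21: queue=[H] q_used=1 → run H
t=22: (idle)
t=23: (idle)
t=24: (idle)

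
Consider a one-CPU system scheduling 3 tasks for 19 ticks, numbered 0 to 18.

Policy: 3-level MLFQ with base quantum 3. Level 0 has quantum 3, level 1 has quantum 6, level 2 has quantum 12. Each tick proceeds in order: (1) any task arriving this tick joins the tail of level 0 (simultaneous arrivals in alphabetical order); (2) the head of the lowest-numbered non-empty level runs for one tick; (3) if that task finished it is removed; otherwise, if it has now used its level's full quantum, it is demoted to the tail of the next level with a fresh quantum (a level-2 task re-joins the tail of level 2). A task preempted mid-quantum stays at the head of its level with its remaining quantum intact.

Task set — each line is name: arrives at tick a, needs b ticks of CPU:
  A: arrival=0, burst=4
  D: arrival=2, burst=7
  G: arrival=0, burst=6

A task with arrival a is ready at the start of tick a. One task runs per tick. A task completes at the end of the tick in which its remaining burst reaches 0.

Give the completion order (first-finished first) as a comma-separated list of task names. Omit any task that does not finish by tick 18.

t=0: L0/L1/L2 = AG/-/- → run A
t=1: L0/L1/L2 = AG/-/- → run A
t=2: L0/L1/L2 = AGD/-/- → run A
t=3: L0/L1/L2 = GD/A/- → run G
t=4: L0/L1/L2 = GD/A/- → run G
t=5: L0/L1/L2 = GD/A/- → run G
t=6: L0/L1/L2 = D/AG/- → run D
t=7: L0/L1/L2 = D/AG/- → run D
t=8: L0/L1/L2 = D/AG/- → run D
t=9: L0/L1/L2 = -/AGD/- → run A
t=10: L0/L1/L2 = -/GD/- → run G
t=11: L0/L1/L2 = -/GD/- → run G
t=12: L0/L1/L2 = -/GD/- → run G
t=13: L0/L1/L2 = -/D/- → run D
t=14: L0/L1/L2 = -/D/- → run D
t=15: L0/L1/L2 = -/D/- → run D
t=16: L0/L1/L2 = -/D/- → run D
t=17: (idle)
t=18: (idle)

completion order = A, G, D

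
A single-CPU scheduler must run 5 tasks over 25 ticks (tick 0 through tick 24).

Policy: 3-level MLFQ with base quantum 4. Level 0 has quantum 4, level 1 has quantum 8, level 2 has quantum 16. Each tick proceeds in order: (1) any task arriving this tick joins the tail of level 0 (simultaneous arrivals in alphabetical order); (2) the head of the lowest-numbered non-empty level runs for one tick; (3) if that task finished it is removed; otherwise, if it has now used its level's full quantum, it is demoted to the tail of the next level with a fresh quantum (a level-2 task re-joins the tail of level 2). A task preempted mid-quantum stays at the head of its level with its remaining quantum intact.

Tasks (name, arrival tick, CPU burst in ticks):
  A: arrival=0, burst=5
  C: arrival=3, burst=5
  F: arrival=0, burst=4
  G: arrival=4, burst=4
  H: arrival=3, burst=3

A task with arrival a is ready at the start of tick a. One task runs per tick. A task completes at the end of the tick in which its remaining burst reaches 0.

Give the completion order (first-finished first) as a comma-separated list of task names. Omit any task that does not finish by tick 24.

completion order = F, H, G, A, C

t=0: L0/L1/L2 = AF/-/- → run A
t=1: L0/L1/L2 = AF/-/- → run A
t=2: L0/L1/L2 = AF/-/- → run A
t=3: L0/L1/L2 = AFCH/-/- → run A
t=4: L0/L1/L2 = FCHG/A/- → run F
t=5: L0/L1/L2 = FCHG/A/- → run F
t=6: L0/L1/L2 = FCHG/A/- → run F
t=7: L0/L1/L2 = FCHG/A/- → run F
t=8: L0/L1/L2 = CHG/A/- → run C
t=9: L0/L1/L2 = CHG/A/- → run C
t=10: L0/L1/L2 = CHG/A/- → run C
t=11: L0/L1/L2 = CHG/A/- → run C
t=12: L0/L1/L2 = HG/AC/- → run H
t=13: L0/L1/L2 = HG/AC/- → run H
t=14: L0/L1/L2 = HG/AC/- → run H
t=15: L0/L1/L2 = G/AC/- → run G
t=16: L0/L1/L2 = G/AC/- → run G
t=17: L0/L1/L2 = G/AC/- → run G
t=18: L0/L1/L2 = G/AC/- → run G
t=19: L0/L1/L2 = -/AC/- → run A
t=20: L0/L1/L2 = -/C/- → run C
t=21: (idle)
t=22: (idle)
t=23: (idle)
t=24: (idle)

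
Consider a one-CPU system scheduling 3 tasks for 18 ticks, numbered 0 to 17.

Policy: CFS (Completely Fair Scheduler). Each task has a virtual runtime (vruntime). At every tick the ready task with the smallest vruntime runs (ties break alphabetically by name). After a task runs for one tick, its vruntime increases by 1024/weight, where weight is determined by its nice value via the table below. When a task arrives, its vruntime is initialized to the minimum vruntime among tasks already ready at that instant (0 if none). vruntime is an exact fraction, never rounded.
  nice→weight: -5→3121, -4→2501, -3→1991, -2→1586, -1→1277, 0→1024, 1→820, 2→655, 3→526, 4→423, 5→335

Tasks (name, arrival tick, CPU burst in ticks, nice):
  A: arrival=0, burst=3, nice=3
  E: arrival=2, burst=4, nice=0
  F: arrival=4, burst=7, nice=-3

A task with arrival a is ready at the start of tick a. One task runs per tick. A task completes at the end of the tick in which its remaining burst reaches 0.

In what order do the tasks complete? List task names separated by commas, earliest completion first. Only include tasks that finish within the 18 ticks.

t=0: vr[A=0] → run A
t=1: vr[A=512/263] → run A
t=2: vr[A=1024/263 E=1024/263] → run A
t=3: vr[E=1024/263] → run E
t=4: vr[E=1287/263 F=1287/263] → run E
t=5: vr[E=1550/263 F=1287/263] → run F
t=6: vr[E=1550/263 F=2831729/523633] → run F
t=7: vr[E=1550/263 F=3101041/523633] → run E
t=8: vr[E=1813/263 F=3101041/523633] → run F
t=9: vr[E=1813/263 F=3370353/523633] → run F
t=10: vr[E=1813/263 F=3639665/523633] → run E
t=11: vr[F=3639665/523633] → run F
t=12: vr[F=3908977/523633] → run F
t=13: vr[F=4178289/523633] → run F
t=14: (idle)
t=15: (idle)
t=16: (idle)
t=17: (idle)

completion order = A, E, F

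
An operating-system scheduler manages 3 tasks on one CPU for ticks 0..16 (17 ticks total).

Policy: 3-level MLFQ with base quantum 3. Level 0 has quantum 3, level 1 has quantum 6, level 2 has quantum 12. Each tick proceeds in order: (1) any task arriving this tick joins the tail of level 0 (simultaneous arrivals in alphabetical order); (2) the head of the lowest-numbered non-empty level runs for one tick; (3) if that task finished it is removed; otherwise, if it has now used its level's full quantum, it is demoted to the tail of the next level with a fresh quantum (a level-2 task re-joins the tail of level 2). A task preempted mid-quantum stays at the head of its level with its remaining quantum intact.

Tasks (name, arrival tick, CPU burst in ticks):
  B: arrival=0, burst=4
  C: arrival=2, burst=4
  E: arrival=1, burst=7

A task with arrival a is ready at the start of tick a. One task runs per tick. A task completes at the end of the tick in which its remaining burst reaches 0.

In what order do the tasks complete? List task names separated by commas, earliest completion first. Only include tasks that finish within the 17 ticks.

t=0: L0/L1/L2 = B/-/- → run B
t=1: L0/L1/L2 = BE/-/- → run B
t=2: L0/L1/L2 = BEC/-/- → run B
t=3: L0/L1/L2 = EC/B/- → run E
t=4: L0/L1/L2 = EC/B/- → run E
t=5: L0/L1/L2 = EC/B/- → run E
t=6: L0/L1/L2 = C/BE/- → run C
t=7: L0/L1/L2 = C/BE/- → run C
t=8: L0/L1/L2 = C/BE/- → run C
t=9: L0/L1/L2 = -/BEC/- → run B
t=10: L0/L1/L2 = -/EC/- → run E
t=11: L0/L1/L2 = -/EC/- → run E
t=12: L0/L1/L2 = -/EC/- → run E
t=13: L0/L1/L2 = -/EC/- → run E
t=14: L0/L1/L2 = -/C/- → run C
t=15: (idle)
t=16: (idle)

completion order = B, E, C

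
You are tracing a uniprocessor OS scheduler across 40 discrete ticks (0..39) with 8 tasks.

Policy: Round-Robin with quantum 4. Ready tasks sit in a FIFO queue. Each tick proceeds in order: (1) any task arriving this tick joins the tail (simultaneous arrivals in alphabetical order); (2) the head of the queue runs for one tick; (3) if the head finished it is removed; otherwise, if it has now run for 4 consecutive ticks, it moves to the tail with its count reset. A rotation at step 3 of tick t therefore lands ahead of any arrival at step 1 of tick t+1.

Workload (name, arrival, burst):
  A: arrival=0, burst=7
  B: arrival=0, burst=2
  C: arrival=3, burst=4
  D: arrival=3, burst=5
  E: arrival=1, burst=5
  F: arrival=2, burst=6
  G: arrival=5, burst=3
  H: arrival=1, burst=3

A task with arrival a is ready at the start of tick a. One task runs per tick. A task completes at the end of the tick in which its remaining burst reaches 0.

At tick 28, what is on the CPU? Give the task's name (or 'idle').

running at tick 28 = G

t=0: queue=[A,B] q_used=0 → run A
t=1: queue=[A,B,E,H] q_used=1 → run A
t=2: queue=[A,B,E,H,F] q_used=2 → run A
t=3: queue=[A,B,E,H,F,C,D] q_used=3 → run A
t=4: queue=[B,E,H,F,C,D,A] q_used=0 → run B
t=5: queue=[B,E,H,F,C,D,A,G] q_used=1 → run B
t=6: queue=[E,H,F,C,D,A,G] q_used=0 → run E
t=7: queue=[E,H,F,C,D,A,G] q_used=1 → run E
t=8: queue=[E,H,F,C,D,A,G] q_used=2 → run E
t=9: queue=[E,H,F,C,D,A,G] q_used=3 → run E
t=10: queue=[H,F,C,D,A,G,E] q_used=0 → run H
t=11: queue=[H,F,C,D,A,G,E] q_used=1 → run H
t=12: queue=[H,F,C,D,A,G,E] q_used=2 → run H
t=13: queue=[F,C,D,A,G,E] q_used=0 → run F
t=14: queue=[F,C,D,A,G,E] q_used=1 → run F
t=15: queue=[F,C,D,A,G,E] q_used=2 → run F
t=16: queue=[F,C,D,A,G,E] q_used=3 → run F
t=17: queue=[C,D,A,G,E,F] q_used=0 → run C
t=18: queue=[C,D,A,G,E,F] q_used=1 → run C
t=19: queue=[C,D,A,G,E,F] q_used=2 → run C
t=20: queue=[C,D,A,G,E,F] q_used=3 → run C
t=21: queue=[D,A,G,E,F] q_used=0 → run D
t=22: queue=[D,A,G,E,F] q_used=1 → run D
t=23: queue=[D,A,G,E,F] q_used=2 → run D
t=24: queue=[D,A,G,E,F] q_used=3 → run D
t=25: queue=[A,G,E,F,D] q_used=0 → run A
t=26: queue=[A,G,E,F,D] q_used=1 → run A
t=27: queue=[A,G,E,F,D] q_used=2 → run A
t=28: queue=[G,E,F,D] q_used=0 → run G
t=29: queue=[G,E,F,D] q_used=1 → run G
t=30: queue=[G,E,F,D] q_used=2 → run G
t=31: queue=[E,F,D] q_used=0 → run E
t=32: queue=[F,D] q_used=0 → run F
t=33: queue=[F,D] q_used=1 → run F
t=34: queue=[D] q_used=0 → run D
t=35: (idle)
t=36: (idle)
t=37: (idle)
t=38: (idle)
t=39: (idle)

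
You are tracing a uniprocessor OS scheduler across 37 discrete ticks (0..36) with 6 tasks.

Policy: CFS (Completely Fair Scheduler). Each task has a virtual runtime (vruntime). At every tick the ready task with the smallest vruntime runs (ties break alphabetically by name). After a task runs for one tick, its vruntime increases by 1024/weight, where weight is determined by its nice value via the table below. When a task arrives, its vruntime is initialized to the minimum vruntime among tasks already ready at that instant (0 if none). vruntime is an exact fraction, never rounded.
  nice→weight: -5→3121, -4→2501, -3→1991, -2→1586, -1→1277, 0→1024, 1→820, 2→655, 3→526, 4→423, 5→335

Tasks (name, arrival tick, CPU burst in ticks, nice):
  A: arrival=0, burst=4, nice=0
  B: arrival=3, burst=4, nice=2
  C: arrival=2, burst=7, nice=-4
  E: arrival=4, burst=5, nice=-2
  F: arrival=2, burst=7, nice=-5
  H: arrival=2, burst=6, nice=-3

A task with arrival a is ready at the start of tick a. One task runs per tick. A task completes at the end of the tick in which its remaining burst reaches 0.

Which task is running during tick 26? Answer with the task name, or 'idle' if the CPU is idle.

t=0: vr[A=0] → run A
t=1: vr[A=1] → run A
t=2: vr[A=2 C=2 F=2 H=2] → run A
t=3: vr[A=3 B=2 C=2 F=2 H=2] → run B
t=4: vr[A=3 B=2334/655 C=2 E=2 F=2 H=2] → run C
t=5: vr[A=3 B=2334/655 C=6026/2501 E=2 F=2 H=2] → run E
t=6: vr[A=3 B=2334/655 C=6026/2501 E=2098/793 F=2 H=2] → run F
t=7: vr[A=3 B=2334/655 C=6026/2501 E=2098/793 F=7266/3121 H=2] → run H
t=8: vr[A=3 B=2334/655 C=6026/2501 E=2098/793 F=7266/3121 H=5006/1991] → run F
t=9: vr[A=3 B=2334/655 C=6026/2501 E=2098/793 F=8290/3121 H=5006/1991] → run C
t=10: vr[A=3 B=2334/655 C=7050/2501 E=2098/793 F=8290/3121 H=5006/1991] → run H
t=11: vr[A=3 B=2334/655 C=7050/2501 E=2098/793 F=8290/3121 H=6030/1991] → run E
t=12: vr[A=3 B=2334/655 C=7050/2501 E=2610/793 F=8290/3121 H=6030/1991] → run F
t=13: vr[A=3 B=2334/655 C=7050/2501 E=2610/793 F=9314/3121 H=6030/1991] → run C
t=14: vr[A=3 B=2334/655 C=8074/2501 E=2610/793 F=9314/3121 H=6030/1991] → run F
t=15: vr[A=3 B=2334/655 C=8074/2501 E=2610/793 F=10338/3121 H=6030/1991] → run A
t=16: vr[B=2334/655 C=8074/2501 E=2610/793 F=10338/3121 H=6030/1991] → run H
t=17: vr[B=2334/655 C=8074/2501 E=2610/793 F=10338/3121 H=7054/1991] → run C
t=18: vr[B=2334/655 C=9098/2501 E=2610/793 F=10338/3121 H=7054/1991] → run E
t=19: vr[B=2334/655 C=9098/2501 E=3122/793 F=10338/3121 H=7054/1991] → run F
t=20: vr[B=2334/655 C=9098/2501 E=3122/793 F=11362/3121 H=7054/1991] → run H
t=21: vr[B=2334/655 C=9098/2501 E=3122/793 F=11362/3121 H=8078/1991] → run B
t=22: vr[B=3358/655 C=9098/2501 E=3122/793 F=11362/3121 H=8078/1991] → run C
t=23: vr[B=3358/655 C=10122/2501 E=3122/793 F=11362/3121 H=8078/1991] → run F
t=24: vr[B=3358/655 C=10122/2501 E=3122/793 F=12386/3121 H=8078/1991] → run E
t=25: vr[B=3358/655 C=10122/2501 E=3634/793 F=12386/3121 H=8078/1991] → run F
t=26: vr[B=3358/655 C=10122/2501 E=3634/793 H=8078/1991] → run C
t=27: vr[B=3358/655 C=11146/2501 E=3634/793 H=8078/1991] → run H
t=28: vr[B=3358/655 C=11146/2501 E=3634/793 H=9102/1991] → run C
t=29: vr[B=3358/655 E=3634/793 H=9102/1991] → run H
t=30: vr[B=3358/655 E=3634/793] → run E
t=31: vr[B=3358/655] → run B
t=32: vr[B=4382/655] → run B
t=33: (idle)
t=34: (idle)
t=35: (idle)
t=36: (idle)

running at tick 26 = C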